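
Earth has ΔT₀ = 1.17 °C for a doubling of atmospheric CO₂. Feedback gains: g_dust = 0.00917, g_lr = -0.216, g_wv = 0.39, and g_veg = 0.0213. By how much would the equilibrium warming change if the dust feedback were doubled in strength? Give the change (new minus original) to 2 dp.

Original: g = 0.20447, ΔT = 1.17/(1−0.20447) = 1.4707 °C.
With doubled dust: g' = 0.21364, ΔT' = 1.17/(1−0.21364) = 1.4879 °C.
Change = 1.4879 − 1.4707 = 0.02 °C.

0.02 °C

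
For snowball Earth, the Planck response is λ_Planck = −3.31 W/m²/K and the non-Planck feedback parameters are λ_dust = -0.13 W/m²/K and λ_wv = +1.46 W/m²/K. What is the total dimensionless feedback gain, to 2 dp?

0.40

Convert to gains: g_dust = -0.13/3.31 = -0.03927; g_wv = 1.46/3.31 = 0.4411.
Total gain g = 0.40183.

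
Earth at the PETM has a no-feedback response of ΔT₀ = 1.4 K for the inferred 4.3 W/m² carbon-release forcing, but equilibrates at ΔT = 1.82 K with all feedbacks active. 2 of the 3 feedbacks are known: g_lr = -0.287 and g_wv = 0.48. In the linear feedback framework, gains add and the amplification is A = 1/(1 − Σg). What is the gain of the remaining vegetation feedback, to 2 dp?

0.04

Amplification A = ΔT/ΔT₀ = 1.82/1.4 = 1.3.
Total gain g = 1 − 1/A = 1 − 1/1.3 = 0.2308.
Known gains sum to -0.287 + 0.48 = 0.193.
g_veg = 0.2308 − 0.193 = 0.04.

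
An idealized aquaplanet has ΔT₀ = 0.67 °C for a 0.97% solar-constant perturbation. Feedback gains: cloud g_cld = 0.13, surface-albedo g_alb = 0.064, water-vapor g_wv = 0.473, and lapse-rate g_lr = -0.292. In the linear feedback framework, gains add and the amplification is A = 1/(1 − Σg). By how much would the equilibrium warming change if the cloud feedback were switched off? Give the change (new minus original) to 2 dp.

-0.18 °C

Original: g = 0.375, ΔT = 0.67/(1−0.375) = 1.0720 °C.
Without cloud: g' = 0.245, ΔT' = 0.67/(1−0.245) = 0.8874 °C.
Change = 0.8874 − 1.0720 = -0.18 °C.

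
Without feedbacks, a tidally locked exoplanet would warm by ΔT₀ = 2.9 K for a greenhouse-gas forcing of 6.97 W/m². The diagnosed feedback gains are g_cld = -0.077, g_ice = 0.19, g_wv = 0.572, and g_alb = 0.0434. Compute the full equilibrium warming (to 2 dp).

10.68 K

Total gain g = -0.077 + 0.19 + 0.572 + 0.0434 = 0.7284.
Amplification A = 1/(1 − 0.7284) = 3.682.
ΔT = 2.9 × 3.682 = 10.68 K.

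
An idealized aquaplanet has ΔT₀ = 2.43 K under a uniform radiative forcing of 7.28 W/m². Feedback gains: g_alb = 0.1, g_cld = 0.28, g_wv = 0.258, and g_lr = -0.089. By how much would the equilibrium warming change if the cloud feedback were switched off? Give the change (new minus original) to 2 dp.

-2.06 K

Original: g = 0.549, ΔT = 2.43/(1−0.549) = 5.3880 K.
Without cloud: g' = 0.269, ΔT' = 2.43/(1−0.269) = 3.3242 K.
Change = 3.3242 − 5.3880 = -2.06 K.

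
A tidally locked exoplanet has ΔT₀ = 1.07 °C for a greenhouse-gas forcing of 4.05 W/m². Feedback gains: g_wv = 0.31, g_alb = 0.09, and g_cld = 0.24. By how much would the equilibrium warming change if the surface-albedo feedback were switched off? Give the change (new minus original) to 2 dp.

Original: g = 0.64, ΔT = 1.07/(1−0.64) = 2.9722 °C.
Without surface-albedo: g' = 0.55, ΔT' = 1.07/(1−0.55) = 2.3778 °C.
Change = 2.3778 − 2.9722 = -0.59 °C.

-0.59 °C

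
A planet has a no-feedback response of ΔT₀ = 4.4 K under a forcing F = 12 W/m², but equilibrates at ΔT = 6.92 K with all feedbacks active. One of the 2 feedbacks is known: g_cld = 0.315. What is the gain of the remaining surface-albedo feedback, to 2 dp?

0.05

Amplification A = ΔT/ΔT₀ = 6.92/4.4 = 1.573.
Total gain g = 1 − 1/A = 1 − 1/1.573 = 0.3643.
The known gain is 0.315.
g_alb = 0.3643 − 0.315 = 0.05.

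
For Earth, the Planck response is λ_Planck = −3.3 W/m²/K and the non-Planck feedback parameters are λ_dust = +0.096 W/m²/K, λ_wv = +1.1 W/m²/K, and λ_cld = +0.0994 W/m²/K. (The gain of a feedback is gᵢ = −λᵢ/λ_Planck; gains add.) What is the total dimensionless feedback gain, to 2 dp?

0.39

Convert to gains: g_dust = 0.096/3.3 = 0.02909; g_wv = 1.1/3.3 = 0.3333; g_cld = 0.0994/3.3 = 0.03012.
Total gain g = 0.39251.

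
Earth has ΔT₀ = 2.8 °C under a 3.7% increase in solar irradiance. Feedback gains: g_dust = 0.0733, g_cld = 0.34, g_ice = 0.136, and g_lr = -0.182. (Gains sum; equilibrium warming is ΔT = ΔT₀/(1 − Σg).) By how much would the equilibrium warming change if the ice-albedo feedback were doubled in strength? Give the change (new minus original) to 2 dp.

Original: g = 0.3673, ΔT = 2.8/(1−0.3673) = 4.4255 °C.
With doubled ice-albedo: g' = 0.5033, ΔT' = 2.8/(1−0.5033) = 5.6372 °C.
Change = 5.6372 − 4.4255 = 1.21 °C.

1.21 °C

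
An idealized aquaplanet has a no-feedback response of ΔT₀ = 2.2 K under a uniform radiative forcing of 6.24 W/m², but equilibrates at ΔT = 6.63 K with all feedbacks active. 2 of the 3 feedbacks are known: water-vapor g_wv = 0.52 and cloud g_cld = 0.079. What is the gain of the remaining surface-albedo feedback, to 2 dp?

0.07

Amplification A = ΔT/ΔT₀ = 6.63/2.2 = 3.014.
Total gain g = 1 − 1/A = 1 − 1/3.014 = 0.6682.
Known gains sum to 0.52 + 0.079 = 0.599.
g_alb = 0.6682 − 0.599 = 0.07.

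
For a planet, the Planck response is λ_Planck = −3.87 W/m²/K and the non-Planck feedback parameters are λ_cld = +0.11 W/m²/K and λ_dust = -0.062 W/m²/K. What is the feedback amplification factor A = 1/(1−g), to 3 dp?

Convert to gains: g_cld = 0.11/3.87 = 0.02842; g_dust = -0.062/3.87 = -0.01602.
Total gain g = 0.0124.
A = 1/(1 − 0.0124) = 1.013.

1.013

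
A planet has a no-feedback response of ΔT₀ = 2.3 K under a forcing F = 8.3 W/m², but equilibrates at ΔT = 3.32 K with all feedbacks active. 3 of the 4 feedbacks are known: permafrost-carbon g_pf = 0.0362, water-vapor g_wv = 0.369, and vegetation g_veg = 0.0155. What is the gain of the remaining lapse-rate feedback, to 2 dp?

-0.11

Amplification A = ΔT/ΔT₀ = 3.32/2.3 = 1.443.
Total gain g = 1 − 1/A = 1 − 1/1.443 = 0.307.
Known gains sum to 0.0362 + 0.369 + 0.0155 = 0.4207.
g_lr = 0.307 − 0.4207 = -0.11.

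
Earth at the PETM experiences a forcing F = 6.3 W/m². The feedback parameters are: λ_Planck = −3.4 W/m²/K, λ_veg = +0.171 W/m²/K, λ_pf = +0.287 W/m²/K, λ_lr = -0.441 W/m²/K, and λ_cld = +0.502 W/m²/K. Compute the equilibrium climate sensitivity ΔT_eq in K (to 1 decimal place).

Net feedback parameter λ = (−3.4) + (+0.171) + (+0.287) + (-0.441) + (+0.502) = -2.881 W/m²/K.
ΔT = −F/λ = −6.3/(-2.881) = 2.2 K.

2.2 K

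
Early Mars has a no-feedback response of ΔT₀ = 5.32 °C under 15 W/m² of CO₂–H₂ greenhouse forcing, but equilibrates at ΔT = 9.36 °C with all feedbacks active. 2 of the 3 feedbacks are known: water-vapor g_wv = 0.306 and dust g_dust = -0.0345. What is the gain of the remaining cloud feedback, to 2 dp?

Amplification A = ΔT/ΔT₀ = 9.36/5.32 = 1.759.
Total gain g = 1 − 1/A = 1 − 1/1.759 = 0.4315.
Known gains sum to 0.306 − 0.0345 = 0.2715.
g_cld = 0.4315 − 0.2715 = 0.16.

0.16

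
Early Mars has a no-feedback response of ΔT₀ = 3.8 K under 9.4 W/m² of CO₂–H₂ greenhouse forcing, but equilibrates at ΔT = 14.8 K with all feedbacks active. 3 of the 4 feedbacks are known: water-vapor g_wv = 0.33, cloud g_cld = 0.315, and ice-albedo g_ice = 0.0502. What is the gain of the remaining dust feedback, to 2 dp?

Amplification A = ΔT/ΔT₀ = 14.8/3.8 = 3.895.
Total gain g = 1 − 1/A = 1 − 1/3.895 = 0.7433.
Known gains sum to 0.33 + 0.315 + 0.0502 = 0.6952.
g_dust = 0.7433 − 0.6952 = 0.05.

0.05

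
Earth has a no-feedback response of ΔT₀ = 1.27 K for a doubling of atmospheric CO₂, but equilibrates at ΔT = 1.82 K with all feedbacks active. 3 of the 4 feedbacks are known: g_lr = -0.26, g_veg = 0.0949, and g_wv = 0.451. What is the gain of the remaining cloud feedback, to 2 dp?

0.02

Amplification A = ΔT/ΔT₀ = 1.82/1.27 = 1.433.
Total gain g = 1 − 1/A = 1 − 1/1.433 = 0.3022.
Known gains sum to -0.26 + 0.0949 + 0.451 = 0.2859.
g_cld = 0.3022 − 0.2859 = 0.02.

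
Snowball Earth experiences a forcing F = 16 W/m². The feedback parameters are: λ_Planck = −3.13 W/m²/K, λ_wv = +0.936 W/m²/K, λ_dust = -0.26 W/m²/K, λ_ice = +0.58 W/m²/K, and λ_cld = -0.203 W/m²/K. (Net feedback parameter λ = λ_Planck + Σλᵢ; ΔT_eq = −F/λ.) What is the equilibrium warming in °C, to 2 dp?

Net feedback parameter λ = (−3.13) + (+0.936) + (-0.26) + (+0.58) + (-0.203) = -2.077 W/m²/K.
ΔT = −F/λ = −16/(-2.077) = 7.70 °C.

7.70 °C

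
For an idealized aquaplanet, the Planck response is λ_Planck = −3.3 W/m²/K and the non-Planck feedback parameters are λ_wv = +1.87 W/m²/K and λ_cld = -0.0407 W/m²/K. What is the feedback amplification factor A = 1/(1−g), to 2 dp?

2.24

Convert to gains: g_wv = 1.87/3.3 = 0.5667; g_cld = -0.0407/3.3 = -0.01233.
Total gain g = 0.55437.
A = 1/(1 − 0.55437) = 2.24.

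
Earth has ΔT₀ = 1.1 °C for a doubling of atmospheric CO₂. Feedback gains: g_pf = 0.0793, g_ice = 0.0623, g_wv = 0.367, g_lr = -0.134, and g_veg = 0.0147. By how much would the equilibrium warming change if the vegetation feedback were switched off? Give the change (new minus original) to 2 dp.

-0.04 °C

Original: g = 0.3893, ΔT = 1.1/(1−0.3893) = 1.8012 °C.
Without vegetation: g' = 0.3746, ΔT' = 1.1/(1−0.3746) = 1.7589 °C.
Change = 1.7589 − 1.8012 = -0.04 °C.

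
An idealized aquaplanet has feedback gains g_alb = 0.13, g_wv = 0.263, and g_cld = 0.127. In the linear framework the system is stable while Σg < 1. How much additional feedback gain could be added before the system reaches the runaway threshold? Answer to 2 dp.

Current total gain = 0.13 + 0.263 + 0.127 = 0.52.
Margin to runaway = 1 − 0.52 = 0.48.

0.48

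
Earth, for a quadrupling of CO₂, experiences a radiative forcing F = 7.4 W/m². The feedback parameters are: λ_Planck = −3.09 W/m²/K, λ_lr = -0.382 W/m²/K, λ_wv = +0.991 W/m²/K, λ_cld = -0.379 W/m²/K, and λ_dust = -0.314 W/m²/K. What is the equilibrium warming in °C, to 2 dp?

2.33 °C

Net feedback parameter λ = (−3.09) + (-0.382) + (+0.991) + (-0.379) + (-0.314) = -3.174 W/m²/K.
ΔT = −F/λ = −7.4/(-3.174) = 2.33 °C.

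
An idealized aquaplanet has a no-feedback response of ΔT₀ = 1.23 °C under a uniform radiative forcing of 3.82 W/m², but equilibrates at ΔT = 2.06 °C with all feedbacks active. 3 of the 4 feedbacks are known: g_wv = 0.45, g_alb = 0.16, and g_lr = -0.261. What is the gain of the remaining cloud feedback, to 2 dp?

0.05

Amplification A = ΔT/ΔT₀ = 2.06/1.23 = 1.675.
Total gain g = 1 − 1/A = 1 − 1/1.675 = 0.403.
Known gains sum to 0.45 + 0.16 − 0.261 = 0.349.
g_cld = 0.403 − 0.349 = 0.05.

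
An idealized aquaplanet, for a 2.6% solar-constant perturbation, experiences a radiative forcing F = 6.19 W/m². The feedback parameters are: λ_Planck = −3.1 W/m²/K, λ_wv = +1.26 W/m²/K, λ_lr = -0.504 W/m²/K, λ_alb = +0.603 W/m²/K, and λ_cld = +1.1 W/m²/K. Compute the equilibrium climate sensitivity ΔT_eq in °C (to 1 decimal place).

Net feedback parameter λ = (−3.1) + (+1.26) + (-0.504) + (+0.603) + (+1.1) = -0.641 W/m²/K.
ΔT = −F/λ = −6.19/(-0.641) = 9.7 °C.

9.7 °C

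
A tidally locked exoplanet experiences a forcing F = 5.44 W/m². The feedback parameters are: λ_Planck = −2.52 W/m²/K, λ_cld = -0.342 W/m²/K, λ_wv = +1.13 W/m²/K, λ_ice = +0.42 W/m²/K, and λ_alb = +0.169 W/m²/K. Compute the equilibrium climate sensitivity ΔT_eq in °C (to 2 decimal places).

Net feedback parameter λ = (−2.52) + (-0.342) + (+1.13) + (+0.42) + (+0.169) = -1.143 W/m²/K.
ΔT = −F/λ = −5.44/(-1.143) = 4.76 °C.

4.76 °C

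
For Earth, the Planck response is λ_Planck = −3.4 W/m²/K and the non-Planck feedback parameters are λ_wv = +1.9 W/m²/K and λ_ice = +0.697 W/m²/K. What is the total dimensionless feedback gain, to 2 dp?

0.76

Convert to gains: g_wv = 1.9/3.4 = 0.5588; g_ice = 0.697/3.4 = 0.205.
Total gain g = 0.7638.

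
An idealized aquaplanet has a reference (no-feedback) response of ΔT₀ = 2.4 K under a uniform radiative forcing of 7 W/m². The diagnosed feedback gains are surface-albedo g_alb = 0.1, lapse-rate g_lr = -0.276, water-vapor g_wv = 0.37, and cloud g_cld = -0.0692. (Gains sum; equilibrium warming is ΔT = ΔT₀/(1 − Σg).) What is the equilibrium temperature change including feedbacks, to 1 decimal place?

2.7 K

Total gain g = 0.1 − 0.276 + 0.37 − 0.0692 = 0.1248.
Amplification A = 1/(1 − 0.1248) = 1.143.
ΔT = 2.4 × 1.143 = 2.7 K.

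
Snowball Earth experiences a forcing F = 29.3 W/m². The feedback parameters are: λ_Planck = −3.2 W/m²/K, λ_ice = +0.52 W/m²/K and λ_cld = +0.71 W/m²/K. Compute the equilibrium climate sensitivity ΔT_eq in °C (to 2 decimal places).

Net feedback parameter λ = (−3.2) + (+0.52) + (+0.71) = -1.97 W/m²/K.
ΔT = −F/λ = −29.3/(-1.97) = 14.87 °C.

14.87 °C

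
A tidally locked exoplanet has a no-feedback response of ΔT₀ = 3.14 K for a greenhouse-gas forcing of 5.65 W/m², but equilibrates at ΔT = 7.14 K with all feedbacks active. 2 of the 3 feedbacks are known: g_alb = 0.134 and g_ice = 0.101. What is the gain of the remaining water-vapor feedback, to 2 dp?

Amplification A = ΔT/ΔT₀ = 7.14/3.14 = 2.274.
Total gain g = 1 − 1/A = 1 − 1/2.274 = 0.5602.
Known gains sum to 0.134 + 0.101 = 0.235.
g_wv = 0.5602 − 0.235 = 0.33.

0.33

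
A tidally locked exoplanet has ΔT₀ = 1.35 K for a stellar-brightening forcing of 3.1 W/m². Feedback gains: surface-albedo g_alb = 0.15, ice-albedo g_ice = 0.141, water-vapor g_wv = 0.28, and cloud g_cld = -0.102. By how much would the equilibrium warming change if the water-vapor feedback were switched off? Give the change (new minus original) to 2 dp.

-0.88 K

Original: g = 0.469, ΔT = 1.35/(1−0.469) = 2.5424 K.
Without water-vapor: g' = 0.189, ΔT' = 1.35/(1−0.189) = 1.6646 K.
Change = 1.6646 − 2.5424 = -0.88 K.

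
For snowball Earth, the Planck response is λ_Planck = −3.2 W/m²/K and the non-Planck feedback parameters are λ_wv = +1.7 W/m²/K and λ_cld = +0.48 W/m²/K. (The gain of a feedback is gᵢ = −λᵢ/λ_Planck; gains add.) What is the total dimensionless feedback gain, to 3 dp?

Convert to gains: g_wv = 1.7/3.2 = 0.5312; g_cld = 0.48/3.2 = 0.15.
Total gain g = 0.6812.

0.681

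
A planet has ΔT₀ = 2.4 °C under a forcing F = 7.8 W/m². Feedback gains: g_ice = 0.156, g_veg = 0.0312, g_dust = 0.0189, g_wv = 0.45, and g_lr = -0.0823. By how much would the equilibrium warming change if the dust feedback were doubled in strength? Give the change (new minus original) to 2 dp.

0.26 °C

Original: g = 0.5738, ΔT = 2.4/(1−0.5738) = 5.6312 °C.
With doubled dust: g' = 0.5927, ΔT' = 2.4/(1−0.5927) = 5.8925 °C.
Change = 5.8925 − 5.6312 = 0.26 °C.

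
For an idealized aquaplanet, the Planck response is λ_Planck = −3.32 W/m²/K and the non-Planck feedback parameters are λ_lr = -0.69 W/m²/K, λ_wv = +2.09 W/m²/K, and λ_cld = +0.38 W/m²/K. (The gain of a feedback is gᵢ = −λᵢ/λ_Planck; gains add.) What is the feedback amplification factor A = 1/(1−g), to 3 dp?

Convert to gains: g_lr = -0.69/3.32 = -0.2078; g_wv = 2.09/3.32 = 0.6295; g_cld = 0.38/3.32 = 0.1145.
Total gain g = 0.5362.
A = 1/(1 − 0.5362) = 2.156.

2.156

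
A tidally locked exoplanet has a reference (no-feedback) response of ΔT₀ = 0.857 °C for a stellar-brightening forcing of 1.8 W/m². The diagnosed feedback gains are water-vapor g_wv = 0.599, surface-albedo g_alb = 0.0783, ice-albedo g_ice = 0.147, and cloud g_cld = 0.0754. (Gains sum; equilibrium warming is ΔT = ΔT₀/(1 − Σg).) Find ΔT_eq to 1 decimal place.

8.5 °C

Total gain g = 0.599 + 0.0783 + 0.147 + 0.0754 = 0.8997.
Amplification A = 1/(1 − 0.8997) = 9.97.
ΔT = 0.857 × 9.97 = 8.5 °C.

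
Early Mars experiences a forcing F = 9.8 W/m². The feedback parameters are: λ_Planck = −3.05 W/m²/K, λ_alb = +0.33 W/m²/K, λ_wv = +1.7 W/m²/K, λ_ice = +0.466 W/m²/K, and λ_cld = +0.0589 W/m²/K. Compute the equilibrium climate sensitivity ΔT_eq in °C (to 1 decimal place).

19.8 °C

Net feedback parameter λ = (−3.05) + (+0.33) + (+1.7) + (+0.466) + (+0.0589) = -0.4951 W/m²/K.
ΔT = −F/λ = −9.8/(-0.4951) = 19.8 °C.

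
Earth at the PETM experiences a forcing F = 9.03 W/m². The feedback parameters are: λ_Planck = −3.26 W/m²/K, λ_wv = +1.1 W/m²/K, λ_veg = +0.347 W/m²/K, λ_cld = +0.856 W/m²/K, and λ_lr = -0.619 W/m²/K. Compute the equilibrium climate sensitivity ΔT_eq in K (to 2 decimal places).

5.73 K

Net feedback parameter λ = (−3.26) + (+1.1) + (+0.347) + (+0.856) + (-0.619) = -1.576 W/m²/K.
ΔT = −F/λ = −9.03/(-1.576) = 5.73 K.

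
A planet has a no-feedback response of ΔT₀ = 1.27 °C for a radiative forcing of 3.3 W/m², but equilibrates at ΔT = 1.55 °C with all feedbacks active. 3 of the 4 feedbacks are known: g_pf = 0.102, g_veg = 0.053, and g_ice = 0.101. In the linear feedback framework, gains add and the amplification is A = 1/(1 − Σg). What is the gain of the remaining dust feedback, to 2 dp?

Amplification A = ΔT/ΔT₀ = 1.55/1.27 = 1.22.
Total gain g = 1 − 1/A = 1 − 1/1.22 = 0.1803.
Known gains sum to 0.102 + 0.053 + 0.101 = 0.256.
g_dust = 0.1803 − 0.256 = -0.08.

-0.08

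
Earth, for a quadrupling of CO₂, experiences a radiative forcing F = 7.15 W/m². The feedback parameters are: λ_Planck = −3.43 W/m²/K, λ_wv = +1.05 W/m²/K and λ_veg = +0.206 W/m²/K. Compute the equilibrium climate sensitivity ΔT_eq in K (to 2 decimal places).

3.29 K

Net feedback parameter λ = (−3.43) + (+1.05) + (+0.206) = -2.174 W/m²/K.
ΔT = −F/λ = −7.15/(-2.174) = 3.29 K.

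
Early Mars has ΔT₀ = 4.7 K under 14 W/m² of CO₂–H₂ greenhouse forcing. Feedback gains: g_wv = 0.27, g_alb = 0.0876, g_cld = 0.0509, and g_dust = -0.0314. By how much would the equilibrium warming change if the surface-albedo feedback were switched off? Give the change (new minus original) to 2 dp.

Original: g = 0.3771, ΔT = 4.7/(1−0.3771) = 7.5454 K.
Without surface-albedo: g' = 0.2895, ΔT' = 4.7/(1−0.2895) = 6.6151 K.
Change = 6.6151 − 7.5454 = -0.93 K.

-0.93 K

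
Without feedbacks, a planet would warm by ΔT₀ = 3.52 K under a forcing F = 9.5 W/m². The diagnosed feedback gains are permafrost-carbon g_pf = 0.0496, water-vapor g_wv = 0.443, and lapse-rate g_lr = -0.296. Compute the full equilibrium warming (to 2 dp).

Total gain g = 0.0496 + 0.443 − 0.296 = 0.1966.
Amplification A = 1/(1 − 0.1966) = 1.245.
ΔT = 3.52 × 1.245 = 4.38 K.

4.38 K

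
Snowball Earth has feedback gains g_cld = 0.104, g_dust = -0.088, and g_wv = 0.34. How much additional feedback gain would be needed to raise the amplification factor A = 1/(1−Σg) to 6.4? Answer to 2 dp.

Current total gain = 0.356.
Target gain for A = 6.4: g* = 1 − 1/6.4 = 0.8438.
Additional gain needed = 0.8438 − 0.356 = 0.49.

0.49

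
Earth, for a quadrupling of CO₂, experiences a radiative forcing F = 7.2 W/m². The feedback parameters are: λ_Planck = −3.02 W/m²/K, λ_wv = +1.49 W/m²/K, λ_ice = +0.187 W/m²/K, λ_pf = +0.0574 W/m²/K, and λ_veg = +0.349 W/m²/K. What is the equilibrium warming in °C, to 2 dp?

7.69 °C

Net feedback parameter λ = (−3.02) + (+1.49) + (+0.187) + (+0.0574) + (+0.349) = -0.9366 W/m²/K.
ΔT = −F/λ = −7.2/(-0.9366) = 7.69 °C.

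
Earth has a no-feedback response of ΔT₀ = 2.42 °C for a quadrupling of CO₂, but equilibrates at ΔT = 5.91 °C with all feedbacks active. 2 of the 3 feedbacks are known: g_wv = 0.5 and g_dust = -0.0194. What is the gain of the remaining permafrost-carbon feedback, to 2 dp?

Amplification A = ΔT/ΔT₀ = 5.91/2.42 = 2.442.
Total gain g = 1 − 1/A = 1 − 1/2.442 = 0.5905.
Known gains sum to 0.5 − 0.0194 = 0.4806.
g_pf = 0.5905 − 0.4806 = 0.11.

0.11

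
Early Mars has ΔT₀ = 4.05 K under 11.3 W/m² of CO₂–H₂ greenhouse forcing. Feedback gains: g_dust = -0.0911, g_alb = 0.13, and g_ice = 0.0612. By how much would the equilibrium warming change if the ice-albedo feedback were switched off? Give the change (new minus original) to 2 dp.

-0.29 K

Original: g = 0.1001, ΔT = 4.05/(1−0.1001) = 4.5005 K.
Without ice-albedo: g' = 0.0389, ΔT' = 4.05/(1−0.0389) = 4.2139 K.
Change = 4.2139 − 4.5005 = -0.29 K.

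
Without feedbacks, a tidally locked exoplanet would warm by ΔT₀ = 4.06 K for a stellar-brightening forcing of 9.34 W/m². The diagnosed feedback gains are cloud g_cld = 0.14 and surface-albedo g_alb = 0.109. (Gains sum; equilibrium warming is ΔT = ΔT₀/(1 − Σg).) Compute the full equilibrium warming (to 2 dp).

Total gain g = 0.14 + 0.109 = 0.249.
Amplification A = 1/(1 − 0.249) = 1.332.
ΔT = 4.06 × 1.332 = 5.41 K.

5.41 K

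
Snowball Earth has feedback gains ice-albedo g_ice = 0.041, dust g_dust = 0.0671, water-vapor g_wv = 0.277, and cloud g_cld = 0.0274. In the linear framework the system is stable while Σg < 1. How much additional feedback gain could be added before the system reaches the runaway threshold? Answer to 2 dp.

Current total gain = 0.041 + 0.0671 + 0.277 + 0.0274 = 0.4125.
Margin to runaway = 1 − 0.4125 = 0.59.

0.59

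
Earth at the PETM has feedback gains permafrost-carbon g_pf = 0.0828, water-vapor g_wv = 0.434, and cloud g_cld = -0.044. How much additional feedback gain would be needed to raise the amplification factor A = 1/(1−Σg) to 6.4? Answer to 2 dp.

Current total gain = 0.4728.
Target gain for A = 6.4: g* = 1 − 1/6.4 = 0.8438.
Additional gain needed = 0.8438 − 0.4728 = 0.37.

0.37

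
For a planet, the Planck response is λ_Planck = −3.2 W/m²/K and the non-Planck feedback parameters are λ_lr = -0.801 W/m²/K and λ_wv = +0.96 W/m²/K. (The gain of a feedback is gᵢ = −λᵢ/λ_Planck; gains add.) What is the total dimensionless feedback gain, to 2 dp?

Convert to gains: g_lr = -0.801/3.2 = -0.2503; g_wv = 0.96/3.2 = 0.3.
Total gain g = 0.0497.

0.05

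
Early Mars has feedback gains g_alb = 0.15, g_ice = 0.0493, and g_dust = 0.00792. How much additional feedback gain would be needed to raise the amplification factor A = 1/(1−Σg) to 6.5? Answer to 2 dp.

0.64

Current total gain = 0.20722.
Target gain for A = 6.5: g* = 1 − 1/6.5 = 0.8462.
Additional gain needed = 0.8462 − 0.20722 = 0.64.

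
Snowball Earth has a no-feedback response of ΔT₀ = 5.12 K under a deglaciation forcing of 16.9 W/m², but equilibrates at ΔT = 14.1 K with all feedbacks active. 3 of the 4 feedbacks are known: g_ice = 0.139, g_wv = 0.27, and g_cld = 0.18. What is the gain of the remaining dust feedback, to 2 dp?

Amplification A = ΔT/ΔT₀ = 14.1/5.12 = 2.754.
Total gain g = 1 − 1/A = 1 − 1/2.754 = 0.6369.
Known gains sum to 0.139 + 0.27 + 0.18 = 0.589.
g_dust = 0.6369 − 0.589 = 0.05.

0.05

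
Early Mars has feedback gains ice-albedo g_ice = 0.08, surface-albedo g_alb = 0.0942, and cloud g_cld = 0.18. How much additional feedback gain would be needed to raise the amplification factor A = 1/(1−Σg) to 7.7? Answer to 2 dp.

0.52

Current total gain = 0.3542.
Target gain for A = 7.7: g* = 1 − 1/7.7 = 0.8701.
Additional gain needed = 0.8701 − 0.3542 = 0.52.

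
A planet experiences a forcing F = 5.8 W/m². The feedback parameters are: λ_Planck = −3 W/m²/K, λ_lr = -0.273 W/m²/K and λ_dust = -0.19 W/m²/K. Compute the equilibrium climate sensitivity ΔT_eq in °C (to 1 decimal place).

1.7 °C

Net feedback parameter λ = (−3) + (-0.273) + (-0.19) = -3.463 W/m²/K.
ΔT = −F/λ = −5.8/(-3.463) = 1.7 °C.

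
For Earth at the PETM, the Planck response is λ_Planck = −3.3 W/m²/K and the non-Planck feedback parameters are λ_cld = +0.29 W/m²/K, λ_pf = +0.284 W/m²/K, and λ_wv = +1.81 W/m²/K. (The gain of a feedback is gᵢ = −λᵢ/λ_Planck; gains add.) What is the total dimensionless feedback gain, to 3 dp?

Convert to gains: g_cld = 0.29/3.3 = 0.08788; g_pf = 0.284/3.3 = 0.08606; g_wv = 1.81/3.3 = 0.5485.
Total gain g = 0.72244.

0.722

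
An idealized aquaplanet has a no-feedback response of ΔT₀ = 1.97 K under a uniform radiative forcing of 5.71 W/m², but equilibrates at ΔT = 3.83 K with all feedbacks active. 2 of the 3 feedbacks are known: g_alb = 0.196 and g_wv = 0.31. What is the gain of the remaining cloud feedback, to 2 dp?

Amplification A = ΔT/ΔT₀ = 3.83/1.97 = 1.944.
Total gain g = 1 − 1/A = 1 − 1/1.944 = 0.4856.
Known gains sum to 0.196 + 0.31 = 0.506.
g_cld = 0.4856 − 0.506 = -0.02.

-0.02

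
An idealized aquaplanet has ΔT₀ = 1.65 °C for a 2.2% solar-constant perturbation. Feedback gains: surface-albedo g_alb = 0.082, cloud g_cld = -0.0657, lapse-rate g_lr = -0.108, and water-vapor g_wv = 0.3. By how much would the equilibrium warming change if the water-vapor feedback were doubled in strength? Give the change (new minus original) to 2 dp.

Original: g = 0.2083, ΔT = 1.65/(1−0.2083) = 2.0841 °C.
With doubled water-vapor: g' = 0.5083, ΔT' = 1.65/(1−0.5083) = 3.3557 °C.
Change = 3.3557 − 2.0841 = 1.27 °C.

1.27 °C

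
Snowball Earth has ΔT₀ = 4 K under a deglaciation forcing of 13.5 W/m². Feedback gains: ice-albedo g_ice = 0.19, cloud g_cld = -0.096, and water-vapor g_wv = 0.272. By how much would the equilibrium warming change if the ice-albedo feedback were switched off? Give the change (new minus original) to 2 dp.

Original: g = 0.366, ΔT = 4/(1−0.366) = 6.3091 K.
Without ice-albedo: g' = 0.176, ΔT' = 4/(1−0.176) = 4.8544 K.
Change = 4.8544 − 6.3091 = -1.45 K.

-1.45 K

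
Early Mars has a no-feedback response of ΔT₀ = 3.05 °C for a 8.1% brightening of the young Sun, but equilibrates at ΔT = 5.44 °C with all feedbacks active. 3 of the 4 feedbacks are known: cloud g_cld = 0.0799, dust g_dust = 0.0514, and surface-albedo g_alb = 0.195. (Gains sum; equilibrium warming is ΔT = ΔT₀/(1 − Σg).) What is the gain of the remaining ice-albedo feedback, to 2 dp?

0.11

Amplification A = ΔT/ΔT₀ = 5.44/3.05 = 1.784.
Total gain g = 1 − 1/A = 1 − 1/1.784 = 0.4395.
Known gains sum to 0.0799 + 0.0514 + 0.195 = 0.3263.
g_ice = 0.4395 − 0.3263 = 0.11.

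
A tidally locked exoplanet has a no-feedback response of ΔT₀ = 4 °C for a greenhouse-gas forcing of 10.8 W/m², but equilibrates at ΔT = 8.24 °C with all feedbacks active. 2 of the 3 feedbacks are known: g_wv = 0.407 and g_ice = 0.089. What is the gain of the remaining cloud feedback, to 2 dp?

0.02

Amplification A = ΔT/ΔT₀ = 8.24/4 = 2.06.
Total gain g = 1 − 1/A = 1 − 1/2.06 = 0.5146.
Known gains sum to 0.407 + 0.089 = 0.496.
g_cld = 0.5146 − 0.496 = 0.02.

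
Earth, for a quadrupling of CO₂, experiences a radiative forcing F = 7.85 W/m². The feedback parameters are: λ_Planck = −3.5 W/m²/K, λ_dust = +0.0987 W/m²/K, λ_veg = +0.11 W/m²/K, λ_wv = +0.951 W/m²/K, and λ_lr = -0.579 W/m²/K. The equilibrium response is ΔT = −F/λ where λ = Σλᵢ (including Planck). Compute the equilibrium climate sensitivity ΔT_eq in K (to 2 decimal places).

Net feedback parameter λ = (−3.5) + (+0.0987) + (+0.11) + (+0.951) + (-0.579) = -2.9193 W/m²/K.
ΔT = −F/λ = −7.85/(-2.9193) = 2.69 K.

2.69 K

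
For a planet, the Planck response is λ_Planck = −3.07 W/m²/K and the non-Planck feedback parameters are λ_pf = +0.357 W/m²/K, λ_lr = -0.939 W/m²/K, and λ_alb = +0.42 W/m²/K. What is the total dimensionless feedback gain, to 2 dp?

-0.05

Convert to gains: g_pf = 0.357/3.07 = 0.1163; g_lr = -0.939/3.07 = -0.3059; g_alb = 0.42/3.07 = 0.1368.
Total gain g = -0.0528.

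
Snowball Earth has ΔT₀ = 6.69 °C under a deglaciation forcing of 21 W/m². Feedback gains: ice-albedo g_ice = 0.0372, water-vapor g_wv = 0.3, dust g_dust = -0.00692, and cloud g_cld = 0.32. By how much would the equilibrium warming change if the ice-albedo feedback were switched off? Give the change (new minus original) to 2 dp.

Original: g = 0.65028, ΔT = 6.69/(1−0.65028) = 19.1296 °C.
Without ice-albedo: g' = 0.61308, ΔT' = 6.69/(1−0.61308) = 17.2904 °C.
Change = 17.2904 − 19.1296 = -1.84 °C.

-1.84 °C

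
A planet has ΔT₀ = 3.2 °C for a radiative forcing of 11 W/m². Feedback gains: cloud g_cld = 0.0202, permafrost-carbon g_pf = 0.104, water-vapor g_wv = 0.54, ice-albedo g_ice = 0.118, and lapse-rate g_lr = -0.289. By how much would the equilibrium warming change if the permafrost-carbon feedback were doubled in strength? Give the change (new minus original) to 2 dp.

1.63 °C

Original: g = 0.4932, ΔT = 3.2/(1−0.4932) = 6.3141 °C.
With doubled permafrost-carbon: g' = 0.5972, ΔT' = 3.2/(1−0.5972) = 7.9444 °C.
Change = 7.9444 − 6.3141 = 1.63 °C.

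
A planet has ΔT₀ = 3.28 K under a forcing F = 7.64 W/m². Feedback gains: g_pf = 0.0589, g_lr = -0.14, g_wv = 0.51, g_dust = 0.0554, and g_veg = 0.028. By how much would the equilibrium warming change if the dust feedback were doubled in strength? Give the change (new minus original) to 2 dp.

0.86 K

Original: g = 0.5123, ΔT = 3.28/(1−0.5123) = 6.7254 K.
With doubled dust: g' = 0.5677, ΔT' = 3.28/(1−0.5677) = 7.5873 K.
Change = 7.5873 − 6.7254 = 0.86 K.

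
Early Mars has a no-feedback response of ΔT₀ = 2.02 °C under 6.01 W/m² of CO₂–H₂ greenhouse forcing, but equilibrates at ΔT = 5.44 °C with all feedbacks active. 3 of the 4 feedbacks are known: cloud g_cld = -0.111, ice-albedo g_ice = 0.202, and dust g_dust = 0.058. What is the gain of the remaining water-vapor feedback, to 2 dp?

Amplification A = ΔT/ΔT₀ = 5.44/2.02 = 2.693.
Total gain g = 1 − 1/A = 1 − 1/2.693 = 0.6287.
Known gains sum to -0.111 + 0.202 + 0.058 = 0.149.
g_wv = 0.6287 − 0.149 = 0.48.

0.48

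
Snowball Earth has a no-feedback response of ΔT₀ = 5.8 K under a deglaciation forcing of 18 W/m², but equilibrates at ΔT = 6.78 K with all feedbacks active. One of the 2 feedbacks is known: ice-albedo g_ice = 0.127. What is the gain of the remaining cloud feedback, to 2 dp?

Amplification A = ΔT/ΔT₀ = 6.78/5.8 = 1.169.
Total gain g = 1 − 1/A = 1 − 1/1.169 = 0.1446.
The known gain is 0.127.
g_cld = 0.1446 − 0.127 = 0.02.

0.02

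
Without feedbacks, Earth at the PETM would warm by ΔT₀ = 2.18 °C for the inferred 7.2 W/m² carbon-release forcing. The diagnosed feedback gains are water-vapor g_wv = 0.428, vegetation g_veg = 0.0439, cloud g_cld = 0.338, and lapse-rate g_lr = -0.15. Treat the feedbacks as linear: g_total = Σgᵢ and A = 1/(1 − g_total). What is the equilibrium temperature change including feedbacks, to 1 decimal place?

Total gain g = 0.428 + 0.0439 + 0.338 − 0.15 = 0.6599.
Amplification A = 1/(1 − 0.6599) = 2.94.
ΔT = 2.18 × 2.94 = 6.4 °C.

6.4 °C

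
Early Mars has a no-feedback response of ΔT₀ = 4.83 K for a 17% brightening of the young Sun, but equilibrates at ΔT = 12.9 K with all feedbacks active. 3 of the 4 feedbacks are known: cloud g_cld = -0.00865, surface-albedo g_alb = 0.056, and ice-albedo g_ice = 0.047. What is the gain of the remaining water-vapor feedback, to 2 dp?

Amplification A = ΔT/ΔT₀ = 12.9/4.83 = 2.671.
Total gain g = 1 − 1/A = 1 − 1/2.671 = 0.6256.
Known gains sum to -0.00865 + 0.056 + 0.047 = 0.09435.
g_wv = 0.6256 − 0.09435 = 0.53.

0.53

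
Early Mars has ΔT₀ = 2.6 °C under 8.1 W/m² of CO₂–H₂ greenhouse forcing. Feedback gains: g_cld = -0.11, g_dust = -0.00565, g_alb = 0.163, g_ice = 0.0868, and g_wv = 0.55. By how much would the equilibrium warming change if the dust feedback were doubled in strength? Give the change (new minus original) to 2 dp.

Original: g = 0.68415, ΔT = 2.6/(1−0.68415) = 8.2318 °C.
With doubled dust: g' = 0.6785, ΔT' = 2.6/(1−0.6785) = 8.0871 °C.
Change = 8.0871 − 8.2318 = -0.14 °C.

-0.14 °C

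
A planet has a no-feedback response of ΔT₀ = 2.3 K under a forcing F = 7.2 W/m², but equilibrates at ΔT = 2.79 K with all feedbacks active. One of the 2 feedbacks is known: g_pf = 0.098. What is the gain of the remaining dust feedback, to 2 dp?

0.08

Amplification A = ΔT/ΔT₀ = 2.79/2.3 = 1.213.
Total gain g = 1 − 1/A = 1 − 1/1.213 = 0.1756.
The known gain is 0.098.
g_dust = 0.1756 − 0.098 = 0.08.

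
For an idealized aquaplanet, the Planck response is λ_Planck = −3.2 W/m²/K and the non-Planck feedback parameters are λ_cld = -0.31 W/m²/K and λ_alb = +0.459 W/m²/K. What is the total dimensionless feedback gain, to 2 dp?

0.05

Convert to gains: g_cld = -0.31/3.2 = -0.09687; g_alb = 0.459/3.2 = 0.1434.
Total gain g = 0.04653.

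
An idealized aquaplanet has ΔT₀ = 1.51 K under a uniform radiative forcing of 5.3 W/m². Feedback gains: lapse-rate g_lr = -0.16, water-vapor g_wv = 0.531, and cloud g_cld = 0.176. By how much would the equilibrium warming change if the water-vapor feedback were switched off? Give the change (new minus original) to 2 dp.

Original: g = 0.547, ΔT = 1.51/(1−0.547) = 3.3333 K.
Without water-vapor: g' = 0.016, ΔT' = 1.51/(1−0.016) = 1.5346 K.
Change = 1.5346 − 3.3333 = -1.80 K.

-1.80 K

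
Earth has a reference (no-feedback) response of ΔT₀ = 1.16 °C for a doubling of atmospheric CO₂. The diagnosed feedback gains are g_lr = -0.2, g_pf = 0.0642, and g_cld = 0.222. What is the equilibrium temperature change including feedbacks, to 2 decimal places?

1.27 °C

Total gain g = -0.2 + 0.0642 + 0.222 = 0.0862.
Amplification A = 1/(1 − 0.0862) = 1.094.
ΔT = 1.16 × 1.094 = 1.27 °C.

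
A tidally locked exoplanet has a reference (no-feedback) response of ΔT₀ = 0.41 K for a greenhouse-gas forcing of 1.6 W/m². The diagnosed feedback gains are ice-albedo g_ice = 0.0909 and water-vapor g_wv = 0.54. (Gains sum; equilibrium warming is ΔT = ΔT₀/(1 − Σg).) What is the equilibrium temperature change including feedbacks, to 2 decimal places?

Total gain g = 0.0909 + 0.54 = 0.6309.
Amplification A = 1/(1 − 0.6309) = 2.709.
ΔT = 0.41 × 2.709 = 1.11 K.

1.11 K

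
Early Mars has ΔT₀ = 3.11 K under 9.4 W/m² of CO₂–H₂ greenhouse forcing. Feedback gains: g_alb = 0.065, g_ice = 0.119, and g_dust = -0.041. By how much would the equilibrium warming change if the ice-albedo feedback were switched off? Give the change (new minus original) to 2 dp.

-0.44 K

Original: g = 0.143, ΔT = 3.11/(1−0.143) = 3.6289 K.
Without ice-albedo: g' = 0.024, ΔT' = 3.11/(1−0.024) = 3.1865 K.
Change = 3.1865 − 3.6289 = -0.44 K.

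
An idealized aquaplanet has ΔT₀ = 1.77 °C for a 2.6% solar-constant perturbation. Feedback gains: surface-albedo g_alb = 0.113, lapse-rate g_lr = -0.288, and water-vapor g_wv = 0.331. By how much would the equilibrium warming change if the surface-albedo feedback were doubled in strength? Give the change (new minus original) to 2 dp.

Original: g = 0.156, ΔT = 1.77/(1−0.156) = 2.0972 °C.
With doubled surface-albedo: g' = 0.269, ΔT' = 1.77/(1−0.269) = 2.4213 °C.
Change = 2.4213 − 2.0972 = 0.32 °C.

0.32 °C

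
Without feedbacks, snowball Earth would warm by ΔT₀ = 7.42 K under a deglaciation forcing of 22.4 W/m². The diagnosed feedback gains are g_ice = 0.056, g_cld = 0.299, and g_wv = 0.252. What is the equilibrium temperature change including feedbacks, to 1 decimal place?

18.9 K

Total gain g = 0.056 + 0.299 + 0.252 = 0.607.
Amplification A = 1/(1 − 0.607) = 2.545.
ΔT = 7.42 × 2.545 = 18.9 K.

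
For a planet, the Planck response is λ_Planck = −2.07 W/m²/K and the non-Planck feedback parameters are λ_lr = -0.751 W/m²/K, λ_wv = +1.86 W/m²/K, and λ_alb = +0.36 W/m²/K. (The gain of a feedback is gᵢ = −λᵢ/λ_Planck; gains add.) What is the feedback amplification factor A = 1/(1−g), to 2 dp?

Convert to gains: g_lr = -0.751/2.07 = -0.3628; g_wv = 1.86/2.07 = 0.8986; g_alb = 0.36/2.07 = 0.1739.
Total gain g = 0.7097.
A = 1/(1 − 0.7097) = 3.44.

3.44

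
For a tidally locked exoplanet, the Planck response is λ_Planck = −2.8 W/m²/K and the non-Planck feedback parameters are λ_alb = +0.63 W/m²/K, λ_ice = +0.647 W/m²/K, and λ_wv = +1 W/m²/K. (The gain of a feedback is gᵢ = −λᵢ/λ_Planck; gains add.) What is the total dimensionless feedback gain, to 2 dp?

0.81

Convert to gains: g_alb = 0.63/2.8 = 0.225; g_ice = 0.647/2.8 = 0.2311; g_wv = 1/2.8 = 0.3571.
Total gain g = 0.8132.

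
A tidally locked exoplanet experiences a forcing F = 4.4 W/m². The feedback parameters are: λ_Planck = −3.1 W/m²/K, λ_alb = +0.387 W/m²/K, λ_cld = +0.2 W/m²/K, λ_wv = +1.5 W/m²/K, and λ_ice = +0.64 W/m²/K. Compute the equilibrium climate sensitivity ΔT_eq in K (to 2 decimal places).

Net feedback parameter λ = (−3.1) + (+0.387) + (+0.2) + (+1.5) + (+0.64) = -0.373 W/m²/K.
ΔT = −F/λ = −4.4/(-0.373) = 11.80 K.

11.80 K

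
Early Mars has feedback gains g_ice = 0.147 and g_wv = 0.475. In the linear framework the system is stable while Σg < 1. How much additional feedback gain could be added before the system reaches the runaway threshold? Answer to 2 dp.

0.38

Current total gain = 0.147 + 0.475 = 0.622.
Margin to runaway = 1 − 0.622 = 0.38.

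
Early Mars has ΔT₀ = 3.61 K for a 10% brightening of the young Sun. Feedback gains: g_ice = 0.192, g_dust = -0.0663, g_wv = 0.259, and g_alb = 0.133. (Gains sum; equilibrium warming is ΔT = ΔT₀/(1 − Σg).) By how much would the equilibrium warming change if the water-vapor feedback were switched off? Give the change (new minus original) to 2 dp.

Original: g = 0.5177, ΔT = 3.61/(1−0.5177) = 7.4850 K.
Without water-vapor: g' = 0.2587, ΔT' = 3.61/(1−0.2587) = 4.8698 K.
Change = 4.8698 − 7.4850 = -2.62 K.

-2.62 K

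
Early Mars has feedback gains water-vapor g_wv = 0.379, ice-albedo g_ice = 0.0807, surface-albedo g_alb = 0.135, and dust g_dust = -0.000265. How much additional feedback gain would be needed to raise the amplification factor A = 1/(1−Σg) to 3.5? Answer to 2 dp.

0.12

Current total gain = 0.594435.
Target gain for A = 3.5: g* = 1 − 1/3.5 = 0.7143.
Additional gain needed = 0.7143 − 0.594435 = 0.12.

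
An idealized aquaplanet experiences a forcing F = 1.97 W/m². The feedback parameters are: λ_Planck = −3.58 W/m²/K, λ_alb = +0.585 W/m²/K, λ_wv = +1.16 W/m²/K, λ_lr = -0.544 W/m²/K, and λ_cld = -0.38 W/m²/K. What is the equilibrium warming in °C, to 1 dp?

0.7 °C

Net feedback parameter λ = (−3.58) + (+0.585) + (+1.16) + (-0.544) + (-0.38) = -2.759 W/m²/K.
ΔT = −F/λ = −1.97/(-2.759) = 0.7 °C.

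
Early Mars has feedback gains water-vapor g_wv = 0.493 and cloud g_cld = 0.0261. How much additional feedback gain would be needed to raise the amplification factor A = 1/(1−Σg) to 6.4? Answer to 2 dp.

0.32

Current total gain = 0.5191.
Target gain for A = 6.4: g* = 1 − 1/6.4 = 0.8438.
Additional gain needed = 0.8438 − 0.5191 = 0.32.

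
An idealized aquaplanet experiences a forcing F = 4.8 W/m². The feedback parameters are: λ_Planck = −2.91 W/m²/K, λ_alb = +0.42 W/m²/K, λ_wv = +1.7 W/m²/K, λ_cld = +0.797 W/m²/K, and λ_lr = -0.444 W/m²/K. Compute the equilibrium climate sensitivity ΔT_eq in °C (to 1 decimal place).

Net feedback parameter λ = (−2.91) + (+0.42) + (+1.7) + (+0.797) + (-0.444) = -0.437 W/m²/K.
ΔT = −F/λ = −4.8/(-0.437) = 11.0 °C.

11.0 °C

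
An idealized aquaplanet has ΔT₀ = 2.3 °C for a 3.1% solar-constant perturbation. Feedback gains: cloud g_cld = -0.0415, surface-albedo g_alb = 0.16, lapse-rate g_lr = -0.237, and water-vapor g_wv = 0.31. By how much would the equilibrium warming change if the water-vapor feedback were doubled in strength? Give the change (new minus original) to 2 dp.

Original: g = 0.1915, ΔT = 2.3/(1−0.1915) = 2.8448 °C.
With doubled water-vapor: g' = 0.5015, ΔT' = 2.3/(1−0.5015) = 4.6138 °C.
Change = 4.6138 − 2.8448 = 1.77 °C.

1.77 °C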